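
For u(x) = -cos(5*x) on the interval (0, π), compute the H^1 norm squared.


||u||_{H^1(0,π)}^2 = 13*π

u'(x) = 5*sin(5*x).
Expand u² and (u')² and integrate term by term on (0, π), using: for integers n ≥ 1, ∫_0^π sin²(nx) dx = ∫_0^π cos²(nx) dx = π/2; for n ≠ n', ∫_0^π sin(nx)sin(n'x) dx = ∫_0^π cos(nx)cos(n'x) dx = 0; and by product-to-sum, ∫_0^π sin(nx)cos(n'x) dx = ½∫_0^π [sin((n+n')x) + sin((n−n')x)] dx, which is 0 when n+n' is even and 2n/(n²−n'²) when n+n' is odd (it need not vanish on (0, π)).
  u² squared terms: (-1)²·∫cos(5x)² dx = 1·π/2 = π/2.
  So ∫_0^π u² dx = π/2.
  (u')² squared terms: (5)²·∫sin(5x)² dx = 25·π/2 = 25*π/2.
  So ∫_0^π (u')² dx = 25*π/2.
||u||_{H^1}^2 = (π/2) + (25*π/2) = 13*π.


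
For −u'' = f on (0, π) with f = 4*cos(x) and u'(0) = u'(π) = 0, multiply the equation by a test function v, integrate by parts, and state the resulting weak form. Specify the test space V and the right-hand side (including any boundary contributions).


V = H^1(0, π) (no boundary constraint on v; u is determined up to an additive constant); weak form: ∫_0^π u'v' dx = ∫_0^π (4*cos(x)) v dx for all v ∈ V.

Multiply both sides by a test function v and integrate from 0 to π:
  ∫_0^π −u''(x) v(x) dx = ∫_0^π f(x) v(x) dx.
Integrate the LHS by parts once:
  ∫_0^π −u'' v dx = −[u'(x) v(x)]_0^π + ∫_0^π u'(x) v'(x) dx.
Thus ∫_0^π u'(x) v'(x) dx = ∫_0^π f(x) v(x) dx + [u'(x) v(x)]_0^π.
Choose V so that boundary terms are either known or forced to vanish.
u has homogeneous Neumann: u'(0) = u'(π) = 0. So [u' v]_0^π = 0·v(π) − 0·v(0) = 0 for any v; take V = H^1(0, π).
Weak formulation: find u (satisfying any essential BC) such that ∫_0^π u'(x) v'(x) dx = ∫_0^π f v dx for all v ∈ V (homogeneous Neumann, so boundary terms vanish).
Substituting f(x) = 4*cos(x), the right-hand side is ∫_0^π (4*cos(x)) v dx.
Compatibility check (pure Neumann): taking v ≡ 1 ∈ V gives 0 = ∫_0^π f dx + (0) − (0), i.e. ∫_0^π f dx must equal u'(0) − u'(π) = 0. Indeed ∫_0^π (4*cos(x)) dx = 0, so the data are compatible. The solution is then unique only up to an additive constant (fix it e.g. by requiring ∫_0^π u dx = 0).


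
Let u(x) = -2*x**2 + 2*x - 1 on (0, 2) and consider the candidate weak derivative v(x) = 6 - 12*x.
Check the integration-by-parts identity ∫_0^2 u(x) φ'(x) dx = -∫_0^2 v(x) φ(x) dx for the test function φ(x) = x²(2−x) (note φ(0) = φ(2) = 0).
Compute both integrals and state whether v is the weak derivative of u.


LHS = 56/15, RHS = 56/5. No, v is not the weak derivative of u.

u(x) = -2*x**2 + 2*x - 1, classical derivative u'(x) = 2 - 4*x.
φ(x) = x²(2−x), so φ'(x) = x*(4 - 3*x).
Note φ(0) = φ(2) = 0, so the boundary term u·φ vanishes.
LHS = ∫_0^2 u(x) φ'(x) dx = ∫_0^2 (6*x^4 - 14*x^3 + 11*x^2 - 4*x) dx. Term by term:
  ∫_0^2 6*x^4 dx = 192/5;  ∫_0^2 -14*x^3 dx = -56;  ∫_0^2 11*x^2 dx = 88/3;
  ∫_0^2 -4*x dx = -8.
Sum: 192/5 − 56 + 88/3 − 8 = 56/15.
So LHS = 56/15.
∫_0^2 v(x) φ(x) dx = ∫_0^2 (12*x^4 - 30*x^3 + 12*x^2) dx. Term by term:
  ∫_0^2 12*x^4 dx = 384/5;  ∫_0^2 -30*x^3 dx = -120;  ∫_0^2 12*x^2 dx = 32.
Sum: 384/5 − 120 + 32 = -56/5.
So RHS = -∫_0^2 v(x) φ(x) dx = 56/5.
LHS − RHS = -112/15 ≠ 0, so the identity fails.
(For a valid weak derivative the identity must hold for EVERY test function, in particular this one. The failure shows v is NOT the weak derivative of u.)
Correct weak derivative would be u'(x) = 2 - 4*x.


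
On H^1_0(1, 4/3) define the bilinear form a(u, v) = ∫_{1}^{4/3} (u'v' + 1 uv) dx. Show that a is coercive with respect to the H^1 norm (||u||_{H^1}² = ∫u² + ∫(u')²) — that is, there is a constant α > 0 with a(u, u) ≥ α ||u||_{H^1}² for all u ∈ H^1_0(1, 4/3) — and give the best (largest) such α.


α = 1

Coercivity of a(·,·) on H^1_0(1, 4/3) means a(u, u) ≥ α ||u||_{H^1}² for every u ∈ H^1_0.
The interval has length L = 1/3, and Poincaré/coercivity depend only on L. Here a(u, u) = ∫(u')² + (1)·∫u².
Here c = 1 ≥ 1, so a(u,u) = ∫(u')² + c∫u² ≥ ∫(u')² + ∫u² = ||u||_{H^1}², i.e. α = 1 works. No larger α is possible: a(u,u) ≥ α||u||_{H^1}² means (1−α)∫(u')² ≥ (α−c)∫u², and for the modes u_n = sin(nπ(x−x₀)/L) (x₀ the left endpoint) one has ∫u_n²/∫(u_n')² = (L/(nπ))² → 0, so a(u_n,u_n)/||u_n||_{H^1}² → 1. Hence the optimal constant is α = 1.
Therefore α = 1.


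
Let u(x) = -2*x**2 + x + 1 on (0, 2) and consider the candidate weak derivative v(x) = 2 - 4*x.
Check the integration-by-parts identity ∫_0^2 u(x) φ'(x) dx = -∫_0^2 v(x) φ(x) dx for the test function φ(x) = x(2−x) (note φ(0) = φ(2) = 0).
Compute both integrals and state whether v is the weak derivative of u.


LHS = 4, RHS = 8/3. No, v is not the weak derivative of u.

u(x) = -2*x**2 + x + 1, classical derivative u'(x) = 1 - 4*x.
φ(x) = x(2−x), so φ'(x) = 2 - 2*x.
Note φ(0) = φ(2) = 0, so the boundary term u·φ vanishes.
LHS = ∫_0^2 u(x) φ'(x) dx = ∫_0^2 (4*x^3 - 6*x^2 + 2) dx. Term by term:
  ∫_0^2 4*x^3 dx = 16;  ∫_0^2 -6*x^2 dx = -16;  ∫_0^2 2 dx = 4.
Sum: 16 − 16 + 4 = 4.
So LHS = 4.
∫_0^2 v(x) φ(x) dx = ∫_0^2 (4*x^3 - 10*x^2 + 4*x) dx. Term by term:
  ∫_0^2 4*x^3 dx = 16;  ∫_0^2 -10*x^2 dx = -80/3;  ∫_0^2 4*x dx = 8.
Sum: 16 − 80/3 + 8 = -8/3.
So RHS = -∫_0^2 v(x) φ(x) dx = 8/3.
LHS − RHS = 4/3 ≠ 0, so the identity fails.
(For a valid weak derivative the identity must hold for EVERY test function, in particular this one. The failure shows v is NOT the weak derivative of u.)
Correct weak derivative would be u'(x) = 1 - 4*x.


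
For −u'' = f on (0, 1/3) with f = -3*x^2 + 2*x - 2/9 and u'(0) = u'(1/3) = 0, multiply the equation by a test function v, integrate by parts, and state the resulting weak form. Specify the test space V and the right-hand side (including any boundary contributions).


V = H^1(0, 1/3) (no boundary constraint on v; u is determined up to an additive constant); weak form: ∫_0^1/3 u'v' dx = ∫_0^1/3 (-3*x^2 + 2*x - 2/9) v dx for all v ∈ V.

Multiply both sides by a test function v and integrate from 0 to 1/3:
  ∫_0^1/3 −u''(x) v(x) dx = ∫_0^1/3 f(x) v(x) dx.
Integrate the LHS by parts once:
  ∫_0^1/3 −u'' v dx = −[u'(x) v(x)]_0^1/3 + ∫_0^1/3 u'(x) v'(x) dx.
Thus ∫_0^1/3 u'(x) v'(x) dx = ∫_0^1/3 f(x) v(x) dx + [u'(x) v(x)]_0^1/3.
Choose V so that boundary terms are either known or forced to vanish.
u has homogeneous Neumann: u'(0) = u'(1/3) = 0. So [u' v]_0^1/3 = 0·v(1/3) − 0·v(0) = 0 for any v; take V = H^1(0, 1/3).
Weak formulation: find u (satisfying any essential BC) such that ∫_0^1/3 u'(x) v'(x) dx = ∫_0^1/3 f v dx for all v ∈ V (homogeneous Neumann, so boundary terms vanish).
Substituting f(x) = -3*x^2 + 2*x - 2/9, the right-hand side is ∫_0^1/3 (-3*x^2 + 2*x - 2/9) v dx.
Compatibility check (pure Neumann): taking v ≡ 1 ∈ V gives 0 = ∫_0^1/3 f dx + (0) − (0), i.e. ∫_0^1/3 f dx must equal u'(0) − u'(1/3) = 0. Indeed ∫_0^1/3 (-3*x^2 + 2*x - 2/9) dx = 0, so the data are compatible. The solution is then unique only up to an additive constant (fix it e.g. by requiring ∫_0^1/3 u dx = 0).


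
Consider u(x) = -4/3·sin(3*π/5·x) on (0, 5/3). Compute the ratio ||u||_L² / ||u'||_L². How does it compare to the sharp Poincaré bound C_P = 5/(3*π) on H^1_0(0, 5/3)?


||u||_L² / ||u'||_L² = 5/(3*π) = C_P.

u(x) = -4/3·sin(3*π/5·x), so u'(x) = -4*π*cos(3*π*x/5)/5.
Writing u(x) = A·sin(kπx/L) with A = -4/3 and k = 1, use ∫_0^L sin²(kπx/L) dx = L/2 and ∫_0^L cos²(kπx/L) dx = L/2.
u² = 16/9·sin²(3*π/5·x) and (u')² = 16*π^2/25·cos²(3*π/5·x), and each of sin², cos² integrates to L/2 = 5/6 over (0, 5/3).
∫_0^5/3 u² dx = 40/27, so ||u||_L² = 2*sqrt(30)/9.
∫_0^5/3 (u')² dx = 8*π^2/15, so ||u'||_L² = 2*sqrt(30)*π/15.
Ratio ||u||_L² / ||u'||_L² = 5/(3*π).
Sharp Poincaré constant on H^1_0(0, 5/3) is C_P = L/π = 5/(3*π), achieved by sin(3*π/5·x).
This is the k = 1 eigenfunction (up to amplitude), so the ratio equals the sharp Poincaré constant exactly.


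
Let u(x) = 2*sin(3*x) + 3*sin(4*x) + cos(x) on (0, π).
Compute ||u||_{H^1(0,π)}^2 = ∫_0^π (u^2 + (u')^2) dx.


||u||_{H^1(0,π)}^2 = 32/5 + 195*π/2

u'(x) = -sin(x) + 6*cos(3*x) + 12*cos(4*x).
Expand u² and (u')² and integrate term by term on (0, π), using: for integers n ≥ 1, ∫_0^π sin²(nx) dx = ∫_0^π cos²(nx) dx = π/2; for n ≠ n', ∫_0^π sin(nx)sin(n'x) dx = ∫_0^π cos(nx)cos(n'x) dx = 0; and by product-to-sum, ∫_0^π sin(nx)cos(n'x) dx = ½∫_0^π [sin((n+n')x) + sin((n−n')x)] dx, which is 0 when n+n' is even and 2n/(n²−n'²) when n+n' is odd (it need not vanish on (0, π)).
  u² squared terms: (2)²·∫sin(3x)² dx = 4·π/2 = 2*π;  (3)²·∫sin(4x)² dx = 9·π/2 = 9*π/2;  (1)²·∫cos(x)² dx = 1·π/2 = π/2.
  u² cross terms: 2·(2)·(3)·∫sin(3x)·sin(4x) dx = 12·(0) = 0;  2·(2)·(1)·∫sin(3x)·cos(x) dx = 4·(0) = 0;  2·(3)·(1)·∫sin(4x)·cos(x) dx = 6·(8/15) = 16/5.
  So ∫_0^π u² dx = 2*π + 9*π/2 + π/2 + 0 + 0 + 16/5 = 16/5 + 7*π.
  (u')² squared terms: (-1)²·∫sin(x)² dx = 1·π/2 = π/2;  (6)²·∫cos(3x)² dx = 36·π/2 = 18*π;  (12)²·∫cos(4x)² dx = 144·π/2 = 72*π.
  (u')² cross terms: 2·(-1)·(6)·∫sin(x)·cos(3x) dx = -12·(0) = 0;  2·(-1)·(12)·∫sin(x)·cos(4x) dx = -24·(-2/15) = 16/5;  2·(6)·(12)·∫cos(3x)·cos(4x) dx = 144·(0) = 0.
  So ∫_0^π (u')² dx = π/2 + 18*π + 72*π + 0 + 16/5 + 0 = 16/5 + 181*π/2.
||u||_{H^1}^2 = (16/5 + 7*π) + (16/5 + 181*π/2) = 32/5 + 195*π/2.


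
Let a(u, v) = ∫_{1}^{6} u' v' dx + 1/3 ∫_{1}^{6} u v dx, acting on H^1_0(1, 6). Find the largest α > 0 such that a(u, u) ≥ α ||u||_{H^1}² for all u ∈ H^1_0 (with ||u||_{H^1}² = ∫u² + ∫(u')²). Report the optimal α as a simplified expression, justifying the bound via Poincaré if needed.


α = (25/3 + π^2)/(π^2 + 25)

Coercivity of a(·,·) on H^1_0(1, 6) means a(u, u) ≥ α ||u||_{H^1}² for every u ∈ H^1_0.
The interval has length L = 5, and Poincaré/coercivity depend only on L. Here a(u, u) = ∫(u')² + (1/3)·∫u².
Here 0 < c = 1/3 < 1. The condition a(u,u) ≥ α||u||_{H^1}² reads (1−α)∫(u')² ≥ (α−c)∫u². Any admissible α is ≤ 1 (rapidly oscillating u have ∫u²/∫(u')² → 0), and α = 1 would force 0 ≥ (1−c)∫u², impossible since c < 1; so 1−α > 0. By the sharp Poincaré inequality on H^1_0 of an interval of length L, ∫(u')² ≥ (π/L)²∫u² with equality for the first sine mode sin(π(x−x₀)/L) (x₀ the left endpoint), so the inequality holds for all u iff (1−α)(π/L)² ≥ α − c, i.e. α ≤ ((π/L)² + c)/((π/L)² + 1) = (1 + c(L/π)²)/(1 + (L/π)²). With (π/L)² = π^2/25 and c = 1/3, the largest admissible constant is α = ((π/L)² + c)/((π/L)² + 1).
Simplifying, α = (25/3 + π^2)/(π^2 + 25).


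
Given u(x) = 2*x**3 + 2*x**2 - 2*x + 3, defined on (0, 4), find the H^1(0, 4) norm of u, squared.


||u||_{H^1}^2 = 864636/35

The H^1 norm (squared) on an interval (0, L) is
  ||u||_{H^1}^2 = ∫_0^L u(x)^2 dx + ∫_0^L u'(x)^2 dx.
Compute u'(x) = 6*x**2 + 4*x - 2.
Then u(x)^2 = 4*x**6 + 8*x**5 - 4*x**4 + 4*x**3 + 16*x**2 - 12*x + 9 and u'(x)^2 = 36*x**4 + 48*x**3 - 8*x**2 - 16*x + 4.
Integrate each monomial from 0 to 4 using ∫_0^4 c·x^n dx = c·4^(n+1)/(n+1):
  ∫_0^4 u(x)^2 dx = ∫_0^4 (4*x^6 + 8*x^5 - 4*x^4 + 4*x^3 + 16*x^2 - 12*x + 9) dx. Term by term:
    ∫_0^4 4*x^6 dx = 65536/7;  ∫_0^4 8*x^5 dx = 16384/3;  ∫_0^4 -4*x^4 dx = -4096/5;
    ∫_0^4 4*x^3 dx = 256;  ∫_0^4 16*x^2 dx = 1024/3;  ∫_0^4 -12*x dx = -96;
    ∫_0^4 9 dx = 36.
  Sum: 65536/7 + 16384/3 − 4096/5 + 256 + 1024/3 − 96 + 36 = 1526884/105.
  ∫_0^4 u'(x)^2 dx = ∫_0^4 (36*x^4 + 48*x^3 - 8*x^2 - 16*x + 4) dx. Term by term:
    ∫_0^4 36*x^4 dx = 36864/5;  ∫_0^4 48*x^3 dx = 3072;  ∫_0^4 -8*x^2 dx = -512/3;
    ∫_0^4 -16*x dx = -128;  ∫_0^4 4 dx = 16.
  Sum: 36864/5 + 3072 − 512/3 − 128 + 16 = 152432/15.
Adding: ||u||_{H^1}^2 = 1526884/105 + 152432/15 = 864636/35.


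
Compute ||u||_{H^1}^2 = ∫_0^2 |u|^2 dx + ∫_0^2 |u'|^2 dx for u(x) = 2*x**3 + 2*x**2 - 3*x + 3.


||u||_{H^1}^2 = 16952/35

The H^1 norm (squared) on an interval (0, L) is
  ||u||_{H^1}^2 = ∫_0^L u(x)^2 dx + ∫_0^L u'(x)^2 dx.
Compute u'(x) = 6*x**2 + 4*x - 3.
Then u(x)^2 = 4*x**6 + 8*x**5 - 8*x**4 + 21*x**2 - 18*x + 9 and u'(x)^2 = 36*x**4 + 48*x**3 - 20*x**2 - 24*x + 9.
Integrate each monomial from 0 to 2 using ∫_0^2 c·x^n dx = c·2^(n+1)/(n+1):
  ∫_0^2 u(x)^2 dx = ∫_0^2 (4*x^6 + 8*x^5 - 8*x^4 + 21*x^2 - 18*x + 9) dx. Term by term:
    ∫_0^2 4*x^6 dx = 512/7;  ∫_0^2 8*x^5 dx = 256/3;  ∫_0^2 -8*x^4 dx = -256/5;
    ∫_0^2 21*x^2 dx = 56;  ∫_0^2 -18*x dx = -36;  ∫_0^2 9 dx = 18.
  Sum: 512/7 + 256/3 − 256/5 + 56 − 36 + 18 = 15254/105.
  ∫_0^2 u'(x)^2 dx = ∫_0^2 (36*x^4 + 48*x^3 - 20*x^2 - 24*x + 9) dx. Term by term:
    ∫_0^2 36*x^4 dx = 1152/5;  ∫_0^2 48*x^3 dx = 192;  ∫_0^2 -20*x^2 dx = -160/3;
    ∫_0^2 -24*x dx = -48;  ∫_0^2 9 dx = 18.
  Sum: 1152/5 + 192 − 160/3 − 48 + 18 = 5086/15.
Adding: ||u||_{H^1}^2 = 15254/105 + 5086/15 = 16952/35.


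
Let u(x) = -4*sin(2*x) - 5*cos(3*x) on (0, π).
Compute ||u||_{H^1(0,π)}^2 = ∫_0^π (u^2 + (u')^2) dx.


||u||_{H^1(0,π)}^2 = -320 + 165*π

u'(x) = 15*sin(3*x) - 8*cos(2*x).
Expand u² and (u')² and integrate term by term on (0, π), using: for integers n ≥ 1, ∫_0^π sin²(nx) dx = ∫_0^π cos²(nx) dx = π/2; for n ≠ n', ∫_0^π sin(nx)sin(n'x) dx = ∫_0^π cos(nx)cos(n'x) dx = 0; and by product-to-sum, ∫_0^π sin(nx)cos(n'x) dx = ½∫_0^π [sin((n+n')x) + sin((n−n')x)] dx, which is 0 when n+n' is even and 2n/(n²−n'²) when n+n' is odd (it need not vanish on (0, π)).
  u² squared terms: (-5)²·∫cos(3x)² dx = 25·π/2 = 25*π/2;  (-4)²·∫sin(2x)² dx = 16·π/2 = 8*π.
  u² cross terms: 2·(-5)·(-4)·∫cos(3x)·sin(2x) dx = 40·(-4/5) = -32.
  So ∫_0^π u² dx = 25*π/2 + 8*π − 32 = -32 + 41*π/2.
  (u')² squared terms: (-8)²·∫cos(2x)² dx = 64·π/2 = 32*π;  (15)²·∫sin(3x)² dx = 225·π/2 = 225*π/2.
  (u')² cross terms: 2·(-8)·(15)·∫cos(2x)·sin(3x) dx = -240·(6/5) = -288.
  So ∫_0^π (u')² dx = 32*π + 225*π/2 − 288 = -288 + 289*π/2.
||u||_{H^1}^2 = (-32 + 41*π/2) + (-288 + 289*π/2) = -320 + 165*π.


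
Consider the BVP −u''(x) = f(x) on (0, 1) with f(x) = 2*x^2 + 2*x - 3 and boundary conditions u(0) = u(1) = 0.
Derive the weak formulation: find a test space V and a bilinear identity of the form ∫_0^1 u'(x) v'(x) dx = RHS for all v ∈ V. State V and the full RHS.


V = H^1_0(0, 1) (so v(0) = v(1) = 0); weak form: ∫_0^1 u'v' dx = ∫_0^1 (2*x^2 + 2*x - 3) v dx for all v ∈ V.

Multiply both sides by a test function v and integrate from 0 to 1:
  ∫_0^1 −u''(x) v(x) dx = ∫_0^1 f(x) v(x) dx.
Integrate the LHS by parts once:
  ∫_0^1 −u'' v dx = −[u'(x) v(x)]_0^1 + ∫_0^1 u'(x) v'(x) dx.
Thus ∫_0^1 u'(x) v'(x) dx = ∫_0^1 f(x) v(x) dx + [u'(x) v(x)]_0^1.
Choose V so that boundary terms are either known or forced to vanish.
u is Dirichlet: u(0) = u(1) = 0. Let V = H^1_0(0, 1); then v(0) = v(1) = 0, and [u' v]_0^1 = 0.
Weak formulation: find u (satisfying any essential BC) such that ∫_0^1 u'(x) v'(x) dx = ∫_0^1 f v dx for all v ∈ V.
Substituting f(x) = 2*x^2 + 2*x - 3, the right-hand side is ∫_0^1 (2*x^2 + 2*x - 3) v dx.


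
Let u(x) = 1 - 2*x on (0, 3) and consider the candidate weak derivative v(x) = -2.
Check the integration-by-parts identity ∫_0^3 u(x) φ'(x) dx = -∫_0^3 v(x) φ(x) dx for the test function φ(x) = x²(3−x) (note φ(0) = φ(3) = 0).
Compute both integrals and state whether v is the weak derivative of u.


LHS = 27/2, RHS = 27/2. Yes, v = u' weakly.

u(x) = 1 - 2*x, classical derivative u'(x) = -2.
φ(x) = x²(3−x), so φ'(x) = 3*x*(2 - x).
Note φ(0) = φ(3) = 0, so the boundary term u·φ vanishes.
LHS = ∫_0^3 u(x) φ'(x) dx = ∫_0^3 (6*x^3 - 15*x^2 + 6*x) dx. Term by term:
  ∫_0^3 6*x^3 dx = 243/2;  ∫_0^3 -15*x^2 dx = -135;  ∫_0^3 6*x dx = 27.
Sum: 243/2 − 135 + 27 = 27/2.
So LHS = 27/2.
∫_0^3 v(x) φ(x) dx = ∫_0^3 (2*x^3 - 6*x^2) dx. Term by term:
  ∫_0^3 2*x^3 dx = 81/2;  ∫_0^3 -6*x^2 dx = -54.
Sum: 81/2 − 54 = -27/2.
So RHS = -∫_0^3 v(x) φ(x) dx = 27/2.
LHS = RHS, so the identity holds for this test φ.
Moreover u is smooth here and v(x) = u'(x) = -2 pointwise, so the identity holds for every test function. Hence v is the weak derivative of u.


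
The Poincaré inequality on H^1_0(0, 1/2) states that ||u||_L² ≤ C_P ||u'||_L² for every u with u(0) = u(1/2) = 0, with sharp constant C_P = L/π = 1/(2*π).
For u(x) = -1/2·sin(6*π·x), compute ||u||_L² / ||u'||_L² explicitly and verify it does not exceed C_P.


||u||_L² / ||u'||_L² = 1/(6*π) < C_P = 1/(2*π).

u(x) = -1/2·sin(6*π·x), so u'(x) = -3*π*cos(6*π*x).
Writing u(x) = A·sin(kπx/L) with A = -1/2 and k = 3, use ∫_0^L sin²(kπx/L) dx = L/2 and ∫_0^L cos²(kπx/L) dx = L/2.
u² = 1/4·sin²(6*π·x) and (u')² = 9*π^2·cos²(6*π·x), and each of sin², cos² integrates to L/2 = 1/4 over (0, 1/2).
∫_0^1/2 u² dx = 1/16, so ||u||_L² = 1/4.
∫_0^1/2 (u')² dx = 9*π^2/4, so ||u'||_L² = 3*π/2.
Ratio ||u||_L² / ||u'||_L² = 1/(6*π).
Sharp Poincaré constant on H^1_0(0, 1/2) is C_P = L/π = 1/(2*π), achieved by sin(2*π·x).
This is the k = 3 harmonic; the ratio L/(kπ) is strictly less than C_P = L/π, consistent with the sharp inequality ||u||_L² ≤ C_P ||u'||_L².


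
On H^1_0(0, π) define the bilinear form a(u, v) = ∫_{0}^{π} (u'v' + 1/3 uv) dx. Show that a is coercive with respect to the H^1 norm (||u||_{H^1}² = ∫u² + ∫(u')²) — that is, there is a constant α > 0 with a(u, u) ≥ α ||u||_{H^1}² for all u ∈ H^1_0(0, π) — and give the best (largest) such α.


α = 2/3

Coercivity of a(·,·) on H^1_0(0, π) means a(u, u) ≥ α ||u||_{H^1}² for every u ∈ H^1_0.
The interval has length L = π, and Poincaré/coercivity depend only on L. Here a(u, u) = ∫(u')² + (1/3)·∫u².
Here 0 < c = 1/3 < 1. The condition a(u,u) ≥ α||u||_{H^1}² reads (1−α)∫(u')² ≥ (α−c)∫u². Any admissible α is ≤ 1 (rapidly oscillating u have ∫u²/∫(u')² → 0), and α = 1 would force 0 ≥ (1−c)∫u², impossible since c < 1; so 1−α > 0. By the sharp Poincaré inequality on H^1_0 of an interval of length L, ∫(u')² ≥ (π/L)²∫u² with equality for the first sine mode sin(π(x−x₀)/L) (x₀ the left endpoint), so the inequality holds for all u iff (1−α)(π/L)² ≥ α − c, i.e. α ≤ ((π/L)² + c)/((π/L)² + 1) = (1 + c(L/π)²)/(1 + (L/π)²). With (π/L)² = 1 and c = 1/3, the largest admissible constant is α = ((π/L)² + c)/((π/L)² + 1).
Simplifying, α = 2/3.


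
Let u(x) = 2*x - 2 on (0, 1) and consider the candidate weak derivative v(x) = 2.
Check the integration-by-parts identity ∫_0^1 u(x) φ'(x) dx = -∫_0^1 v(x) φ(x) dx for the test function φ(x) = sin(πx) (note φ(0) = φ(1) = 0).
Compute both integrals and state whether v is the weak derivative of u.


LHS = -4/π, RHS = -4/π. Yes, v = u' weakly.

u(x) = 2*x - 2, classical derivative u'(x) = 2.
φ(x) = sin(πx), so φ'(x) = π*cos(π*x).
Note φ(0) = φ(1) = 0, so the boundary term u·φ vanishes.
LHS = ∫_0^1 u(x) φ'(x) dx = ∫_0^1 (2*π*x*cos(π*x) - 2*π*cos(π*x)) dx. Term by term:
  ∫_0^1 -2*π*cos(π*x) dx = 0;  ∫_0^1 2*π*x*cos(π*x) dx = -4/π.
Sum: 0 − 4/π = -4/π.
So LHS = -4/π.
∫_0^1 v(x) φ(x) dx = ∫_0^1 (2*sin(π*x)) dx. Term by term:
  ∫_0^1 2*sin(π*x) dx = 4/π.
So RHS = -∫_0^1 v(x) φ(x) dx = -4/π.
LHS = RHS, so the identity holds for this test φ.
Moreover u is smooth here and v(x) = u'(x) = 2 pointwise, so the identity holds for every test function. Hence v is the weak derivative of u.


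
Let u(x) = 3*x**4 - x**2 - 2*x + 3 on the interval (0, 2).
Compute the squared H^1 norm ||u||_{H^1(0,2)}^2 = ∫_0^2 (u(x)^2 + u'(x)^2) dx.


||u||_{H^1}^2 = 269762/105

The H^1 norm (squared) on an interval (0, L) is
  ||u||_{H^1}^2 = ∫_0^L u(x)^2 dx + ∫_0^L u'(x)^2 dx.
Compute u'(x) = 12*x**3 - 2*x - 2.
Then u(x)^2 = 9*x**8 - 6*x**6 - 12*x**5 + 19*x**4 + 4*x**3 - 2*x**2 - 12*x + 9 and u'(x)^2 = 144*x**6 - 48*x**4 - 48*x**3 + 4*x**2 + 8*x + 4.
Integrate each monomial from 0 to 2 using ∫_0^2 c·x^n dx = c·2^(n+1)/(n+1):
  ∫_0^2 u(x)^2 dx = ∫_0^2 (9*x^8 - 6*x^6 - 12*x^5 + 19*x^4 + 4*x^3 - 2*x^2 - 12*x + 9) dx. Term by term:
    ∫_0^2 9*x^8 dx = 512;  ∫_0^2 -6*x^6 dx = -768/7;  ∫_0^2 -12*x^5 dx = -128;
    ∫_0^2 19*x^4 dx = 608/5;  ∫_0^2 4*x^3 dx = 16;  ∫_0^2 -2*x^2 dx = -16/3;
    ∫_0^2 -12*x dx = -24;  ∫_0^2 9 dx = 18.
  Sum: 512 − 768/7 − 128 + 608/5 + 16 − 16/3 − 24 + 18 = 42058/105.
  ∫_0^2 u'(x)^2 dx = ∫_0^2 (144*x^6 - 48*x^4 - 48*x^3 + 4*x^2 + 8*x + 4) dx. Term by term:
    ∫_0^2 144*x^6 dx = 18432/7;  ∫_0^2 -48*x^4 dx = -1536/5;  ∫_0^2 -48*x^3 dx = -192;
    ∫_0^2 4*x^2 dx = 32/3;  ∫_0^2 8*x dx = 16;  ∫_0^2 4 dx = 8.
  Sum: 18432/7 − 1536/5 − 192 + 32/3 + 16 + 8 = 227704/105.
Adding: ||u||_{H^1}^2 = 42058/105 + 227704/105 = 269762/105.


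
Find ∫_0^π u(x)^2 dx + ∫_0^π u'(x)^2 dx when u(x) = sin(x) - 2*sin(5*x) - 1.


||u||_{H^1(0,π)}^2 = -12/5 + 54*π

u'(x) = cos(x) - 10*cos(5*x).
Expand u² and (u')² and integrate term by term on (0, π), using: for integers n ≥ 1, ∫_0^π sin²(nx) dx = ∫_0^π cos²(nx) dx = π/2; for n ≠ n', ∫_0^π sin(nx)sin(n'x) dx = ∫_0^π cos(nx)cos(n'x) dx = 0; and by product-to-sum, ∫_0^π sin(nx)cos(n'x) dx = ½∫_0^π [sin((n+n')x) + sin((n−n')x)] dx, which is 0 when n+n' is even and 2n/(n²−n'²) when n+n' is odd (it need not vanish on (0, π)). For the constant mode: ∫_0^π 1 dx = π, ∫_0^π cos(nx) dx = 0, ∫_0^π sin(nx) dx = (1−(−1)^n)/n.
  u² squared terms: (-1)²·∫1 dx = 1·π = π;  (-2)²·∫sin(5x)² dx = 4·π/2 = 2*π;  (1)²·∫sin(x)² dx = 1·π/2 = π/2.
  u² cross terms: 2·(-1)·(-2)·∫1·sin(5x) dx = 4·(2/5) = 8/5;  2·(-1)·(1)·∫1·sin(x) dx = -2·(2) = -4;  2·(-2)·(1)·∫sin(5x)·sin(x) dx = -4·(0) = 0.
  So ∫_0^π u² dx = π + 2*π + π/2 + 8/5 − 4 + 0 = -12/5 + 7*π/2.
  (u')² squared terms: (-10)²·∫cos(5x)² dx = 100·π/2 = 50*π;  (1)²·∫cos(x)² dx = 1·π/2 = π/2.
  (u')² cross terms: 2·(-10)·(1)·∫cos(5x)·cos(x) dx = -20·(0) = 0.
  So ∫_0^π (u')² dx = 50*π + π/2 + 0 = 101*π/2.
||u||_{H^1}^2 = (-12/5 + 7*π/2) + (101*π/2) = -12/5 + 54*π.


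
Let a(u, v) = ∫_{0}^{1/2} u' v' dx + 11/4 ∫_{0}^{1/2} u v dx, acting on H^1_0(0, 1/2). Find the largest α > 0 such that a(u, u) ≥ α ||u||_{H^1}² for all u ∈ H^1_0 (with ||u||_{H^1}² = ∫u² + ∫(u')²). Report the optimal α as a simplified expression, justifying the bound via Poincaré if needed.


α = 1

Coercivity of a(·,·) on H^1_0(0, 1/2) means a(u, u) ≥ α ||u||_{H^1}² for every u ∈ H^1_0.
The interval has length L = 1/2, and Poincaré/coercivity depend only on L. Here a(u, u) = ∫(u')² + (11/4)·∫u².
Here c = 11/4 ≥ 1, so a(u,u) = ∫(u')² + c∫u² ≥ ∫(u')² + ∫u² = ||u||_{H^1}², i.e. α = 1 works. No larger α is possible: a(u,u) ≥ α||u||_{H^1}² means (1−α)∫(u')² ≥ (α−c)∫u², and for the modes u_n = sin(nπ(x−x₀)/L) (x₀ the left endpoint) one has ∫u_n²/∫(u_n')² = (L/(nπ))² → 0, so a(u_n,u_n)/||u_n||_{H^1}² → 1. Hence the optimal constant is α = 1.
Therefore α = 1.


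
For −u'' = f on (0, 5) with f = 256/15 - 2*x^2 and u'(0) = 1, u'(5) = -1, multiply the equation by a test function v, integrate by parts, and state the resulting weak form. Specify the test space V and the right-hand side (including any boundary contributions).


V = H^1(0, 5) (v unrestricted at boundary; u is determined up to an additive constant); weak form: ∫_0^5 u'v' dx = ∫_0^5 (256/15 - 2*x^2) v dx − v(5) − v(0) for all v ∈ V.

Multiply both sides by a test function v and integrate from 0 to 5:
  ∫_0^5 −u''(x) v(x) dx = ∫_0^5 f(x) v(x) dx.
Integrate the LHS by parts once:
  ∫_0^5 −u'' v dx = −[u'(x) v(x)]_0^5 + ∫_0^5 u'(x) v'(x) dx.
Thus ∫_0^5 u'(x) v'(x) dx = ∫_0^5 f(x) v(x) dx + [u'(x) v(x)]_0^5.
Choose V so that boundary terms are either known or forced to vanish.
u has inhomogeneous Neumann u'(0) = 1, u'(5) = -1. [u' v]_0^5 = (-1)·v(5) − (1)·v(0) = − v(5) − v(0). Take V = H^1(0, 5); boundary term becomes part of RHS.
Weak formulation: find u (satisfying any essential BC) such that ∫_0^5 u'(x) v'(x) dx = ∫_0^5 f v dx − v(5) − v(0) for all v ∈ V (Neumann data are natural BCs: they enter the RHS as boundary terms).
Substituting f(x) = 256/15 - 2*x^2, the right-hand side is ∫_0^5 (256/15 - 2*x^2) v dx − v(5) − v(0).
Compatibility check (pure Neumann): taking v ≡ 1 ∈ V gives 0 = ∫_0^5 f dx + (-1) − (1), i.e. ∫_0^5 f dx must equal u'(0) − u'(5) = 2. Indeed ∫_0^5 (256/15 - 2*x^2) dx = 2, so the data are compatible. The solution is then unique only up to an additive constant (fix it e.g. by requiring ∫_0^5 u dx = 0).


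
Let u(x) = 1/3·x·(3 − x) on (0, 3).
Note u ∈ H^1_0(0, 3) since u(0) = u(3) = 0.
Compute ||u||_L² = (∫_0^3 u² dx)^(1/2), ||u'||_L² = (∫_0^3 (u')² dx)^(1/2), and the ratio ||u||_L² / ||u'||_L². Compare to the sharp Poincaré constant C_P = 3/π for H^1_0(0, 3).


||u||_L² / ||u'||_L² = 3*sqrt(10)/10 < C_P = 3/π.

u(x) = 1/3·x·(3 − x), so u'(x) = 1 - 2*x/3.
u(x) = 1/3·x·(3 − x) vanishes at x = 0 and x = 3, so u ∈ H^1_0(0, 3). Differentiate via the product rule and integrate the resulting polynomials term by term.
  ∫_0^3 u² dx = ∫_0^3 (x^4/9 - 2*x^3/3 + x^2) dx. Term by term:
    ∫_0^3 x^4/9 dx = 27/5;  ∫_0^3 -2*x^3/3 dx = -27/2;  ∫_0^3 x^2 dx = 9.
  Sum: 27/5 − 27/2 + 9 = 9/10.
  ∫_0^3 (u')² dx = ∫_0^3 (4*x^2/9 - 4*x/3 + 1) dx. Term by term:
    ∫_0^3 4*x^2/9 dx = 4;  ∫_0^3 -4*x/3 dx = -6;  ∫_0^3 1 dx = 3.
  Sum: 4 − 6 + 3 = 1.
∫_0^3 u² dx = 9/10, so ||u||_L² = 3*sqrt(10)/10.
∫_0^3 (u')² dx = 1, so ||u'||_L² = 1.
Ratio ||u||_L² / ||u'||_L² = 3*sqrt(10)/10.
Sharp Poincaré constant on H^1_0(0, 3) is C_P = L/π = 3/π, achieved by sin(π/3·x).
A polynomial bump cannot attain the sharp Poincaré constant (only the first sine eigenfunction does), so the ratio is strictly less than C_P, consistent with ||u||_L² ≤ C_P ||u'||_L².


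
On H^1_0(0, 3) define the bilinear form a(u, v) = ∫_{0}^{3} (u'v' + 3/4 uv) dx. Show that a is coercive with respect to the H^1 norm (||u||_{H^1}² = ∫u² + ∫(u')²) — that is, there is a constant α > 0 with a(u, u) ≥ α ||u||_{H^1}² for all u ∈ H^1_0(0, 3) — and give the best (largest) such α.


α = (27/4 + π^2)/(9 + π^2)

Coercivity of a(·,·) on H^1_0(0, 3) means a(u, u) ≥ α ||u||_{H^1}² for every u ∈ H^1_0.
The interval has length L = 3, and Poincaré/coercivity depend only on L. Here a(u, u) = ∫(u')² + (3/4)·∫u².
Here 0 < c = 3/4 < 1. The condition a(u,u) ≥ α||u||_{H^1}² reads (1−α)∫(u')² ≥ (α−c)∫u². Any admissible α is ≤ 1 (rapidly oscillating u have ∫u²/∫(u')² → 0), and α = 1 would force 0 ≥ (1−c)∫u², impossible since c < 1; so 1−α > 0. By the sharp Poincaré inequality on H^1_0 of an interval of length L, ∫(u')² ≥ (π/L)²∫u² with equality for the first sine mode sin(π(x−x₀)/L) (x₀ the left endpoint), so the inequality holds for all u iff (1−α)(π/L)² ≥ α − c, i.e. α ≤ ((π/L)² + c)/((π/L)² + 1) = (1 + c(L/π)²)/(1 + (L/π)²). With (π/L)² = π^2/9 and c = 3/4, the largest admissible constant is α = ((π/L)² + c)/((π/L)² + 1).
Simplifying, α = (27/4 + π^2)/(9 + π^2).


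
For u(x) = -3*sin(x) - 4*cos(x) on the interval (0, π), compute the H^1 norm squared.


||u||_{H^1(0,π)}^2 = 25*π

u'(x) = 4*sin(x) - 3*cos(x).
Expand u² and (u')² and integrate term by term on (0, π), using: for integers n ≥ 1, ∫_0^π sin²(nx) dx = ∫_0^π cos²(nx) dx = π/2; for n ≠ n', ∫_0^π sin(nx)sin(n'x) dx = ∫_0^π cos(nx)cos(n'x) dx = 0; and by product-to-sum, ∫_0^π sin(nx)cos(n'x) dx = ½∫_0^π [sin((n+n')x) + sin((n−n')x)] dx, which is 0 when n+n' is even and 2n/(n²−n'²) when n+n' is odd (it need not vanish on (0, π)).
  u² squared terms: (-4)²·∫cos(x)² dx = 16·π/2 = 8*π;  (-3)²·∫sin(x)² dx = 9·π/2 = 9*π/2.
  u² cross terms: 2·(-4)·(-3)·∫cos(x)·sin(x) dx = 24·(0) = 0.
  So ∫_0^π u² dx = 8*π + 9*π/2 + 0 = 25*π/2.
  (u')² squared terms: (-3)²·∫cos(x)² dx = 9·π/2 = 9*π/2;  (4)²·∫sin(x)² dx = 16·π/2 = 8*π.
  (u')² cross terms: 2·(-3)·(4)·∫cos(x)·sin(x) dx = -24·(0) = 0.
  So ∫_0^π (u')² dx = 9*π/2 + 8*π + 0 = 25*π/2.
||u||_{H^1}^2 = (25*π/2) + (25*π/2) = 25*π.


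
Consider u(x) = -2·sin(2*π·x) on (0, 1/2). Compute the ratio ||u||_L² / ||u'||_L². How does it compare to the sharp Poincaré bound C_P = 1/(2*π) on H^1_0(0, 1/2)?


||u||_L² / ||u'||_L² = 1/(2*π) = C_P.

u(x) = -2·sin(2*π·x), so u'(x) = -4*π*cos(2*π*x).
Writing u(x) = A·sin(kπx/L) with A = -2 and k = 1, use ∫_0^L sin²(kπx/L) dx = L/2 and ∫_0^L cos²(kπx/L) dx = L/2.
u² = 4·sin²(2*π·x) and (u')² = 16*π^2·cos²(2*π·x), and each of sin², cos² integrates to L/2 = 1/4 over (0, 1/2).
∫_0^1/2 u² dx = 1, so ||u||_L² = 1.
∫_0^1/2 (u')² dx = 4*π^2, so ||u'||_L² = 2*π.
Ratio ||u||_L² / ||u'||_L² = 1/(2*π).
Sharp Poincaré constant on H^1_0(0, 1/2) is C_P = L/π = 1/(2*π), achieved by sin(2*π·x).
This is the k = 1 eigenfunction (up to amplitude), so the ratio equals the sharp Poincaré constant exactly.


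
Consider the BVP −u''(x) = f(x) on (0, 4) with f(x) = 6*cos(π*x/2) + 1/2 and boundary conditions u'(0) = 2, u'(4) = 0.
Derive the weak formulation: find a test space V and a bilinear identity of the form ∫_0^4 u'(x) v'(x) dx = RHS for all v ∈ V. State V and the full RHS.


V = H^1(0, 4) (v unrestricted at boundary; u is determined up to an additive constant); weak form: ∫_0^4 u'v' dx = ∫_0^4 (6*cos(π*x/2) + 1/2) v dx − 2·v(0) for all v ∈ V.

Multiply both sides by a test function v and integrate from 0 to 4:
  ∫_0^4 −u''(x) v(x) dx = ∫_0^4 f(x) v(x) dx.
Integrate the LHS by parts once:
  ∫_0^4 −u'' v dx = −[u'(x) v(x)]_0^4 + ∫_0^4 u'(x) v'(x) dx.
Thus ∫_0^4 u'(x) v'(x) dx = ∫_0^4 f(x) v(x) dx + [u'(x) v(x)]_0^4.
Choose V so that boundary terms are either known or forced to vanish.
u has inhomogeneous Neumann u'(0) = 2, u'(4) = 0. [u' v]_0^4 = (0)·v(4) − (2)·v(0) = − 2·v(0). Take V = H^1(0, 4); boundary term becomes part of RHS.
Weak formulation: find u (satisfying any essential BC) such that ∫_0^4 u'(x) v'(x) dx = ∫_0^4 f v dx − 2·v(0) for all v ∈ V (Neumann data are natural BCs: they enter the RHS as boundary terms).
Substituting f(x) = 6*cos(π*x/2) + 1/2, the right-hand side is ∫_0^4 (6*cos(π*x/2) + 1/2) v dx − 2·v(0).
Compatibility check (pure Neumann): taking v ≡ 1 ∈ V gives 0 = ∫_0^4 f dx + (0) − (2), i.e. ∫_0^4 f dx must equal u'(0) − u'(4) = 2. Indeed ∫_0^4 (6*cos(π*x/2) + 1/2) dx = 2, so the data are compatible. The solution is then unique only up to an additive constant (fix it e.g. by requiring ∫_0^4 u dx = 0).


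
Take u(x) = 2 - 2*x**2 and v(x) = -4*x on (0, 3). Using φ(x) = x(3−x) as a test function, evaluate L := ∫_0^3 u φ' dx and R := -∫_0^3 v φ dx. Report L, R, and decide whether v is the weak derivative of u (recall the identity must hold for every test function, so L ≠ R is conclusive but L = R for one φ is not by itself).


LHS = 27, RHS = 27. Yes, v = u' weakly.

u(x) = 2 - 2*x**2, classical derivative u'(x) = -4*x.
φ(x) = x(3−x), so φ'(x) = 3 - 2*x.
Note φ(0) = φ(3) = 0, so the boundary term u·φ vanishes.
LHS = ∫_0^3 u(x) φ'(x) dx = ∫_0^3 (4*x^3 - 6*x^2 - 4*x + 6) dx. Term by term:
  ∫_0^3 4*x^3 dx = 81;  ∫_0^3 -6*x^2 dx = -54;  ∫_0^3 -4*x dx = -18;
  ∫_0^3 6 dx = 18.
Sum: 81 − 54 − 18 + 18 = 27.
So LHS = 27.
∫_0^3 v(x) φ(x) dx = ∫_0^3 (4*x^3 - 12*x^2) dx. Term by term:
  ∫_0^3 4*x^3 dx = 81;  ∫_0^3 -12*x^2 dx = -108.
Sum: 81 − 108 = -27.
So RHS = -∫_0^3 v(x) φ(x) dx = 27.
LHS = RHS, so the identity holds for this test φ.
Moreover u is smooth here and v(x) = u'(x) = -4*x pointwise, so the identity holds for every test function. Hence v is the weak derivative of u.


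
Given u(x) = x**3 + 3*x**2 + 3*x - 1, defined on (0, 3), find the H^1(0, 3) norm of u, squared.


||u||_{H^1}^2 = 137859/35

The H^1 norm (squared) on an interval (0, L) is
  ||u||_{H^1}^2 = ∫_0^L u(x)^2 dx + ∫_0^L u'(x)^2 dx.
Compute u'(x) = 3*x**2 + 6*x + 3.
Then u(x)^2 = x**6 + 6*x**5 + 15*x**4 + 16*x**3 + 3*x**2 - 6*x + 1 and u'(x)^2 = 9*x**4 + 36*x**3 + 54*x**2 + 36*x + 9.
Integrate each monomial from 0 to 3 using ∫_0^3 c·x^n dx = c·3^(n+1)/(n+1):
  ∫_0^3 u(x)^2 dx = ∫_0^3 (x^6 + 6*x^5 + 15*x^4 + 16*x^3 + 3*x^2 - 6*x + 1) dx. Term by term:
    ∫_0^3 x^6 dx = 2187/7;  ∫_0^3 6*x^5 dx = 729;  ∫_0^3 15*x^4 dx = 729;
    ∫_0^3 16*x^3 dx = 324;  ∫_0^3 3*x^2 dx = 27;  ∫_0^3 -6*x dx = -27;
    ∫_0^3 1 dx = 3.
  Sum: 2187/7 + 729 + 729 + 324 + 27 − 27 + 3 = 14682/7.
  ∫_0^3 u'(x)^2 dx = ∫_0^3 (9*x^4 + 36*x^3 + 54*x^2 + 36*x + 9) dx. Term by term:
    ∫_0^3 9*x^4 dx = 2187/5;  ∫_0^3 36*x^3 dx = 729;  ∫_0^3 54*x^2 dx = 486;
    ∫_0^3 36*x dx = 162;  ∫_0^3 9 dx = 27.
  Sum: 2187/5 + 729 + 486 + 162 + 27 = 9207/5.
Adding: ||u||_{H^1}^2 = 14682/7 + 9207/5 = 137859/35.


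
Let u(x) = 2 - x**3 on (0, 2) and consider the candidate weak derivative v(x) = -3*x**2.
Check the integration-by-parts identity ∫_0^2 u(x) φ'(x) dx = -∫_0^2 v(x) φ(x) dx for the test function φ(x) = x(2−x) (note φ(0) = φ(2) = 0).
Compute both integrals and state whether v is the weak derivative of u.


LHS = 24/5, RHS = 24/5. Yes, v = u' weakly.

u(x) = 2 - x**3, classical derivative u'(x) = -3*x**2.
φ(x) = x(2−x), so φ'(x) = 2 - 2*x.
Note φ(0) = φ(2) = 0, so the boundary term u·φ vanishes.
LHS = ∫_0^2 u(x) φ'(x) dx = ∫_0^2 (2*x^4 - 2*x^3 - 4*x + 4) dx. Term by term:
  ∫_0^2 2*x^4 dx = 64/5;  ∫_0^2 -2*x^3 dx = -8;  ∫_0^2 -4*x dx = -8;
  ∫_0^2 4 dx = 8.
Sum: 64/5 − 8 − 8 + 8 = 24/5.
So LHS = 24/5.
∫_0^2 v(x) φ(x) dx = ∫_0^2 (3*x^4 - 6*x^3) dx. Term by term:
  ∫_0^2 3*x^4 dx = 96/5;  ∫_0^2 -6*x^3 dx = -24.
Sum: 96/5 − 24 = -24/5.
So RHS = -∫_0^2 v(x) φ(x) dx = 24/5.
LHS = RHS, so the identity holds for this test φ.
Moreover u is smooth here and v(x) = u'(x) = -3*x**2 pointwise, so the identity holds for every test function. Hence v is the weak derivative of u.


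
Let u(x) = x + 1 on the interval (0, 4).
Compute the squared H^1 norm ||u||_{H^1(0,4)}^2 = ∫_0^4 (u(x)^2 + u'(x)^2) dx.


||u||_{H^1}^2 = 136/3

The H^1 norm (squared) on an interval (0, L) is
  ||u||_{H^1}^2 = ∫_0^L u(x)^2 dx + ∫_0^L u'(x)^2 dx.
Compute u'(x) = 1.
Then u(x)^2 = x**2 + 2*x + 1 and u'(x)^2 = 1.
Integrate each monomial from 0 to 4 using ∫_0^4 c·x^n dx = c·4^(n+1)/(n+1):
  ∫_0^4 u(x)^2 dx = ∫_0^4 (x^2 + 2*x + 1) dx. Term by term:
    ∫_0^4 x^2 dx = 64/3;  ∫_0^4 2*x dx = 16;  ∫_0^4 1 dx = 4.
  Sum: 64/3 + 16 + 4 = 124/3.
  ∫_0^4 u'(x)^2 dx = ∫_0^4 (1) dx. Term by term:
    ∫_0^4 1 dx = 4.
Adding: ||u||_{H^1}^2 = 124/3 + 4 = 136/3.


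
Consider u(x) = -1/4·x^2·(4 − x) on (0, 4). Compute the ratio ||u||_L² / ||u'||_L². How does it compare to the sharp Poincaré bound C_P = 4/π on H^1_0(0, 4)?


||u||_L² / ||u'||_L² = 2*sqrt(14)/7 < C_P = 4/π.

u(x) = -1/4·x^2·(4 − x), so u'(x) = x*(3*x - 8)/4.
u(x) = -1/4·x^2·(4 − x) vanishes at x = 0 and x = 4, so u ∈ H^1_0(0, 4). Differentiate via the product rule and integrate the resulting polynomials term by term.
  ∫_0^4 u² dx = ∫_0^4 (x^6/16 - x^5/2 + x^4) dx. Term by term:
    ∫_0^4 x^6/16 dx = 1024/7;  ∫_0^4 -x^5/2 dx = -1024/3;  ∫_0^4 x^4 dx = 1024/5.
  Sum: 1024/7 − 1024/3 + 1024/5 = 1024/105.
  ∫_0^4 (u')² dx = ∫_0^4 (9*x^4/16 - 3*x^3 + 4*x^2) dx. Term by term:
    ∫_0^4 9*x^4/16 dx = 576/5;  ∫_0^4 -3*x^3 dx = -192;  ∫_0^4 4*x^2 dx = 256/3.
  Sum: 576/5 − 192 + 256/3 = 128/15.
∫_0^4 u² dx = 1024/105, so ||u||_L² = 32*sqrt(105)/105.
∫_0^4 (u')² dx = 128/15, so ||u'||_L² = 8*sqrt(30)/15.
Ratio ||u||_L² / ||u'||_L² = 2*sqrt(14)/7.
Sharp Poincaré constant on H^1_0(0, 4) is C_P = L/π = 4/π, achieved by sin(π/4·x).
A polynomial bump cannot attain the sharp Poincaré constant (only the first sine eigenfunction does), so the ratio is strictly less than C_P, consistent with ||u||_L² ≤ C_P ||u'||_L².


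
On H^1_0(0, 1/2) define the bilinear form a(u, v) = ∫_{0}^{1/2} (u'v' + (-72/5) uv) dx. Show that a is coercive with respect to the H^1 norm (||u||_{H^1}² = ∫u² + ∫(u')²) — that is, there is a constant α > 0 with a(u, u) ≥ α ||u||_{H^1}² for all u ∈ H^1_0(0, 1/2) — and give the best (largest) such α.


α = 4*(-18 + 5*π^2)/(5*(1 + 4*π^2))

Coercivity of a(·,·) on H^1_0(0, 1/2) means a(u, u) ≥ α ||u||_{H^1}² for every u ∈ H^1_0.
The interval has length L = 1/2, and Poincaré/coercivity depend only on L. Here a(u, u) = ∫(u')² + (-72/5)·∫u².
Here c = -72/5 < 0 with |c| < (π/L)² = 4*π^2, so coercivity still holds. The condition a(u,u) ≥ α||u||_{H^1}² reads (1−α)∫(u')² ≥ (α−c)∫u². Any admissible α is ≤ 1 (rapidly oscillating u have ∫u²/∫(u')² → 0), and α = 1 would force 0 ≥ (1−c)∫u², impossible since c < 1; so 1−α > 0. By the sharp Poincaré inequality on H^1_0 of an interval of length L, ∫(u')² ≥ (π/L)²∫u² with equality for the first sine mode sin(π(x−x₀)/L) (x₀ the left endpoint), so the inequality holds for all u iff (1−α)(π/L)² ≥ α − c, i.e. α ≤ ((π/L)² + c)/((π/L)² + 1) = (1 + c(L/π)²)/(1 + (L/π)²). (Direct route, valid since c ≤ 0: Poincaré gives c∫u² ≥ c(L/π)²∫(u')², so a(u,u) ≥ (1 + c(L/π)²)∫(u')², while ||u||_{H^1}² ≤ (1 + (L/π)²)∫(u')²; dividing yields the same α.) With (π/L)² = 4*π^2 and c = -72/5, the largest admissible constant is α = ((π/L)² + c)/((π/L)² + 1).
Simplifying, α = 4*(-18 + 5*π^2)/(5*(1 + 4*π^2)).


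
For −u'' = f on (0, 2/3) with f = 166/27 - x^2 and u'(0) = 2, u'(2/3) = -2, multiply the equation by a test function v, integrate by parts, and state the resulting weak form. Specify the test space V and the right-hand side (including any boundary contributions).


V = H^1(0, 2/3) (v unrestricted at boundary; u is determined up to an additive constant); weak form: ∫_0^2/3 u'v' dx = ∫_0^2/3 (166/27 - x^2) v dx − 2·v(2/3) − 2·v(0) for all v ∈ V.

Multiply both sides by a test function v and integrate from 0 to 2/3:
  ∫_0^2/3 −u''(x) v(x) dx = ∫_0^2/3 f(x) v(x) dx.
Integrate the LHS by parts once:
  ∫_0^2/3 −u'' v dx = −[u'(x) v(x)]_0^2/3 + ∫_0^2/3 u'(x) v'(x) dx.
Thus ∫_0^2/3 u'(x) v'(x) dx = ∫_0^2/3 f(x) v(x) dx + [u'(x) v(x)]_0^2/3.
Choose V so that boundary terms are either known or forced to vanish.
u has inhomogeneous Neumann u'(0) = 2, u'(2/3) = -2. [u' v]_0^2/3 = (-2)·v(2/3) − (2)·v(0) = − 2·v(2/3) − 2·v(0). Take V = H^1(0, 2/3); boundary term becomes part of RHS.
Weak formulation: find u (satisfying any essential BC) such that ∫_0^2/3 u'(x) v'(x) dx = ∫_0^2/3 f v dx − 2·v(2/3) − 2·v(0) for all v ∈ V (Neumann data are natural BCs: they enter the RHS as boundary terms).
Substituting f(x) = 166/27 - x^2, the right-hand side is ∫_0^2/3 (166/27 - x^2) v dx − 2·v(2/3) − 2·v(0).
Compatibility check (pure Neumann): taking v ≡ 1 ∈ V gives 0 = ∫_0^2/3 f dx + (-2) − (2), i.e. ∫_0^2/3 f dx must equal u'(0) − u'(2/3) = 4. Indeed ∫_0^2/3 (166/27 - x^2) dx = 4, so the data are compatible. The solution is then unique only up to an additive constant (fix it e.g. by requiring ∫_0^2/3 u dx = 0).


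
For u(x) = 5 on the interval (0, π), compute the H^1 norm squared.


||u||_{H^1(0,π)}^2 = 25*π

u'(x) = 0.
Expand u² and (u')² and integrate term by term on (0, π), using: for integers n ≥ 1, ∫_0^π sin²(nx) dx = ∫_0^π cos²(nx) dx = π/2; for n ≠ n', ∫_0^π sin(nx)sin(n'x) dx = ∫_0^π cos(nx)cos(n'x) dx = 0; and by product-to-sum, ∫_0^π sin(nx)cos(n'x) dx = ½∫_0^π [sin((n+n')x) + sin((n−n')x)] dx, which is 0 when n+n' is even and 2n/(n²−n'²) when n+n' is odd (it need not vanish on (0, π)). For the constant mode: ∫_0^π 1 dx = π, ∫_0^π cos(nx) dx = 0, ∫_0^π sin(nx) dx = (1−(−1)^n)/n.
  u² squared terms: (5)²·∫1 dx = 25·π = 25*π.
  So ∫_0^π u² dx = 25*π.
  u' ≡ 0, so ∫_0^π (u')² dx = 0.
||u||_{H^1}^2 = (25*π) + (0) = 25*π.
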